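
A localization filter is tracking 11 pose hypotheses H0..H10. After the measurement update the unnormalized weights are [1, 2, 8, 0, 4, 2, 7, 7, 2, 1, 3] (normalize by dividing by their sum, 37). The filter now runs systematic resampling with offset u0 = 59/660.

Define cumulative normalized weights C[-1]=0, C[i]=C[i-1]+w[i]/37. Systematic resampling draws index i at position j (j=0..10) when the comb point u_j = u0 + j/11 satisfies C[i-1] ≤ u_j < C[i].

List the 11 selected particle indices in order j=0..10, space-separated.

2 2 2 4 5 6 6 7 7 9 10

C = [1/37, 3/37, 11/37, 11/37, 15/37, 17/37, 24/37, 31/37, 33/37, 34/37, 1]
j=0: u_0=59/660 ∈ [3/37, 11/37) → index 2
j=1: u_1=119/660 ∈ [3/37, 11/37) → index 2
j=2: u_2=179/660 ∈ [3/37, 11/37) → index 2
j=3: u_3=239/660 ∈ [11/37, 15/37) → index 4
j=4: u_4=299/660 ∈ [15/37, 17/37) → index 5
j=5: u_5=359/660 ∈ [17/37, 24/37) → index 6
j=6: u_6=419/660 ∈ [17/37, 24/37) → index 6
j=7: u_7=479/660 ∈ [24/37, 31/37) → index 7
j=8: u_8=49/60 ∈ [24/37, 31/37) → index 7
j=9: u_9=599/660 ∈ [33/37, 34/37) → index 9
j=10: u_10=659/660 ∈ [34/37, 1) → index 10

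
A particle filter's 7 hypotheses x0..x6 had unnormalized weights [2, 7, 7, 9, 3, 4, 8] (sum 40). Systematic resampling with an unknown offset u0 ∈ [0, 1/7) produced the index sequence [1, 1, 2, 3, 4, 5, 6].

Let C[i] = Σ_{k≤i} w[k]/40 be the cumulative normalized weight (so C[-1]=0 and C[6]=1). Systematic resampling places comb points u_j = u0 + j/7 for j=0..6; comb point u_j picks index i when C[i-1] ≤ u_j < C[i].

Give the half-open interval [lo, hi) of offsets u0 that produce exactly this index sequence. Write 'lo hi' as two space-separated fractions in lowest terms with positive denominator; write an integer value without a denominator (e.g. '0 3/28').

3/56 23/280

C = [1/20, 9/40, 2/5, 5/8, 7/10, 4/5, 1]
j=0 picked index 1: u0 ∈ [1/20, 9/40)
j=1 picked index 1: u0 ∈ [-13/140, 23/280)
j=2 picked index 2: u0 ∈ [-17/280, 4/35)
j=3 picked index 3: u0 ∈ [-1/35, 11/56)
j=4 picked index 4: u0 ∈ [3/56, 9/70)
j=5 picked index 5: u0 ∈ [-1/70, 3/35)
j=6 picked index 6: u0 ∈ [-2/35, 1/7)
intersection: [3/56, 23/280)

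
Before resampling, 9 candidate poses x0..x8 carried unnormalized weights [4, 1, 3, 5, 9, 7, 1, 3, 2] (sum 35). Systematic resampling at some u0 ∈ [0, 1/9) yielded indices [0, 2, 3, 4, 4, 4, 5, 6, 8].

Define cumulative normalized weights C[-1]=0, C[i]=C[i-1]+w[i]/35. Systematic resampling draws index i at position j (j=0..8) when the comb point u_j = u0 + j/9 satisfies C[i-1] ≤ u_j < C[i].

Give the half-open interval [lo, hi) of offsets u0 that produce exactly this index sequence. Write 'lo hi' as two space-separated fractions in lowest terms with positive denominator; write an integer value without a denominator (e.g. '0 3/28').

C = [4/35, 1/7, 8/35, 13/35, 22/35, 29/35, 6/7, 33/35, 1]
j=0 picked index 0: u0 ∈ [0, 4/35)
j=1 picked index 2: u0 ∈ [2/63, 37/315)
j=2 picked index 3: u0 ∈ [2/315, 47/315)
j=3 picked index 4: u0 ∈ [4/105, 31/105)
j=4 picked index 4: u0 ∈ [-23/315, 58/315)
j=5 picked index 4: u0 ∈ [-58/315, 23/315)
j=6 picked index 5: u0 ∈ [-4/105, 17/105)
j=7 picked index 6: u0 ∈ [16/315, 5/63)
j=8 picked index 8: u0 ∈ [17/315, 1/9)
intersection: [17/315, 23/315)

17/315 23/315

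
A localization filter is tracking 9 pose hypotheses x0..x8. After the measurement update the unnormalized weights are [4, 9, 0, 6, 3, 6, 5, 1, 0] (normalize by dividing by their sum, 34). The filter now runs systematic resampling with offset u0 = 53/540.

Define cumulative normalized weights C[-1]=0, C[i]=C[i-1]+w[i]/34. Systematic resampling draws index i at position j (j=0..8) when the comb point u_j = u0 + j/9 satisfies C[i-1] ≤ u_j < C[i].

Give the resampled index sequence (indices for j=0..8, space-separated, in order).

0 1 1 3 3 5 5 6 7

C = [2/17, 13/34, 13/34, 19/34, 11/17, 14/17, 33/34, 1, 1]
j=0: u_0=53/540 ∈ [0, 2/17) → index 0
j=1: u_1=113/540 ∈ [2/17, 13/34) → index 1
j=2: u_2=173/540 ∈ [2/17, 13/34) → index 1
j=3: u_3=233/540 ∈ [13/34, 19/34) → index 3
j=4: u_4=293/540 ∈ [13/34, 19/34) → index 3
j=5: u_5=353/540 ∈ [11/17, 14/17) → index 5
j=6: u_6=413/540 ∈ [11/17, 14/17) → index 5
j=7: u_7=473/540 ∈ [14/17, 33/34) → index 6
j=8: u_8=533/540 ∈ [33/34, 1) → index 7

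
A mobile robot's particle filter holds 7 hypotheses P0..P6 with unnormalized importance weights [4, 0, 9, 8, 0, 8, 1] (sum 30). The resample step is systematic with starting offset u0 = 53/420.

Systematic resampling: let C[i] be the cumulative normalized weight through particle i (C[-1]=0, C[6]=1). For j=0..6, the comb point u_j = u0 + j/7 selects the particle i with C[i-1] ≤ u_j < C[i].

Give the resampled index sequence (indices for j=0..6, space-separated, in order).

C = [2/15, 2/15, 13/30, 7/10, 7/10, 29/30, 1]
j=0: u_0=53/420 ∈ [0, 2/15) → index 0
j=1: u_1=113/420 ∈ [2/15, 13/30) → index 2
j=2: u_2=173/420 ∈ [2/15, 13/30) → index 2
j=3: u_3=233/420 ∈ [13/30, 7/10) → index 3
j=4: u_4=293/420 ∈ [13/30, 7/10) → index 3
j=5: u_5=353/420 ∈ [7/10, 29/30) → index 5
j=6: u_6=59/60 ∈ [29/30, 1) → index 6

0 2 2 3 3 5 6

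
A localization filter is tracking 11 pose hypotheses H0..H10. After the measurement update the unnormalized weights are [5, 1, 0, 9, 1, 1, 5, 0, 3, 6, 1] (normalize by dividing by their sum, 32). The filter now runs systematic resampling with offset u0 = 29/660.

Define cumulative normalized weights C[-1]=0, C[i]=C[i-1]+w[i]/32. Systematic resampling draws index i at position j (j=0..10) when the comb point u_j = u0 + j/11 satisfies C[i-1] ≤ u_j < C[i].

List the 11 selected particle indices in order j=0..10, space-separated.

0 0 3 3 3 4 6 6 8 9 9

C = [5/32, 3/16, 3/16, 15/32, 1/2, 17/32, 11/16, 11/16, 25/32, 31/32, 1]
j=0: u_0=29/660 ∈ [0, 5/32) → index 0
j=1: u_1=89/660 ∈ [0, 5/32) → index 0
j=2: u_2=149/660 ∈ [3/16, 15/32) → index 3
j=3: u_3=19/60 ∈ [3/16, 15/32) → index 3
j=4: u_4=269/660 ∈ [3/16, 15/32) → index 3
j=5: u_5=329/660 ∈ [15/32, 1/2) → index 4
j=6: u_6=389/660 ∈ [17/32, 11/16) → index 6
j=7: u_7=449/660 ∈ [17/32, 11/16) → index 6
j=8: u_8=509/660 ∈ [11/16, 25/32) → index 8
j=9: u_9=569/660 ∈ [25/32, 31/32) → index 9
j=10: u_10=629/660 ∈ [25/32, 31/32) → index 9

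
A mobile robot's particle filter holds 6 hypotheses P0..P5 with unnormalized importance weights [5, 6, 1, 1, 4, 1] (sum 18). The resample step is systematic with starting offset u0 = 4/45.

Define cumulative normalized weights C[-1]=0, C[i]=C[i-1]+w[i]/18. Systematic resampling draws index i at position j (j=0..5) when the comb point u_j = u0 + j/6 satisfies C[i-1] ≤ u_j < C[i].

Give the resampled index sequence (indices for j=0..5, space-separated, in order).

0 0 1 1 4 4

C = [5/18, 11/18, 2/3, 13/18, 17/18, 1]
j=0: u_0=4/45 ∈ [0, 5/18) → index 0
j=1: u_1=23/90 ∈ [0, 5/18) → index 0
j=2: u_2=19/45 ∈ [5/18, 11/18) → index 1
j=3: u_3=53/90 ∈ [5/18, 11/18) → index 1
j=4: u_4=34/45 ∈ [13/18, 17/18) → index 4
j=5: u_5=83/90 ∈ [13/18, 17/18) → index 4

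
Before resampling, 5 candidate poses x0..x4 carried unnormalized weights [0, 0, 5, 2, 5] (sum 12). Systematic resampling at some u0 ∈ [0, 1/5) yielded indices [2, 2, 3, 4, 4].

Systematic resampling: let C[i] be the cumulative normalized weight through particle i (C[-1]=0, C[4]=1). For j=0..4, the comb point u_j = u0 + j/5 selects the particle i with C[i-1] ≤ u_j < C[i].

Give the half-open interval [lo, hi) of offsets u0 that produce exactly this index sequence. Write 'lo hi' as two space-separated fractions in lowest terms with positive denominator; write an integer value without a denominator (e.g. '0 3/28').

C = [0, 0, 5/12, 7/12, 1]
j=0 picked index 2: u0 ∈ [0, 5/12)
j=1 picked index 2: u0 ∈ [-1/5, 13/60)
j=2 picked index 3: u0 ∈ [1/60, 11/60)
j=3 picked index 4: u0 ∈ [-1/60, 2/5)
j=4 picked index 4: u0 ∈ [-13/60, 1/5)
intersection: [1/60, 11/60)

1/60 11/60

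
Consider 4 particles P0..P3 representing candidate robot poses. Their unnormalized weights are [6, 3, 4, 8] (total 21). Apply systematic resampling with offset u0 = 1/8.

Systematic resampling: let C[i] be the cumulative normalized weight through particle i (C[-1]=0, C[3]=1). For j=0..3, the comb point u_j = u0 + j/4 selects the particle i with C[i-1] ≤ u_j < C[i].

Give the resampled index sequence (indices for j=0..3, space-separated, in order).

C = [2/7, 3/7, 13/21, 1]
j=0: u_0=1/8 ∈ [0, 2/7) → index 0
j=1: u_1=3/8 ∈ [2/7, 3/7) → index 1
j=2: u_2=5/8 ∈ [13/21, 1) → index 3
j=3: u_3=7/8 ∈ [13/21, 1) → index 3

0 1 3 3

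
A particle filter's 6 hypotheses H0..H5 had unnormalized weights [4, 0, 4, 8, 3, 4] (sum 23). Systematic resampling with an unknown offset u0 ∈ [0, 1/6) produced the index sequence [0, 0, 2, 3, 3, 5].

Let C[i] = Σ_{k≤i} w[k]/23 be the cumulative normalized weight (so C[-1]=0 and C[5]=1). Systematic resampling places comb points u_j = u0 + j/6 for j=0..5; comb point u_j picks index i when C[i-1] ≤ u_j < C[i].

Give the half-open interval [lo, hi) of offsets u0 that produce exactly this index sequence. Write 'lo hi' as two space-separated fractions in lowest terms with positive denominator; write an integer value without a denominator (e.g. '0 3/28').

0 1/138

C = [4/23, 4/23, 8/23, 16/23, 19/23, 1]
j=0 picked index 0: u0 ∈ [0, 4/23)
j=1 picked index 0: u0 ∈ [-1/6, 1/138)
j=2 picked index 2: u0 ∈ [-11/69, 1/69)
j=3 picked index 3: u0 ∈ [-7/46, 9/46)
j=4 picked index 3: u0 ∈ [-22/69, 2/69)
j=5 picked index 5: u0 ∈ [-1/138, 1/6)
intersection: [0, 1/138)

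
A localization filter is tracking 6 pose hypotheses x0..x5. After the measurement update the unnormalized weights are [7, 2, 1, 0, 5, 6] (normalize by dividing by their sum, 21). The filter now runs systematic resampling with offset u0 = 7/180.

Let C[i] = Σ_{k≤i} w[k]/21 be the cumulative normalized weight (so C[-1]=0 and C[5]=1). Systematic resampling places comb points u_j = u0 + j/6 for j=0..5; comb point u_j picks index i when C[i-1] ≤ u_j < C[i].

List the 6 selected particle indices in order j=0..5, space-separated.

0 0 1 4 4 5

C = [1/3, 3/7, 10/21, 10/21, 5/7, 1]
j=0: u_0=7/180 ∈ [0, 1/3) → index 0
j=1: u_1=37/180 ∈ [0, 1/3) → index 0
j=2: u_2=67/180 ∈ [1/3, 3/7) → index 1
j=3: u_3=97/180 ∈ [10/21, 5/7) → index 4
j=4: u_4=127/180 ∈ [10/21, 5/7) → index 4
j=5: u_5=157/180 ∈ [5/7, 1) → index 5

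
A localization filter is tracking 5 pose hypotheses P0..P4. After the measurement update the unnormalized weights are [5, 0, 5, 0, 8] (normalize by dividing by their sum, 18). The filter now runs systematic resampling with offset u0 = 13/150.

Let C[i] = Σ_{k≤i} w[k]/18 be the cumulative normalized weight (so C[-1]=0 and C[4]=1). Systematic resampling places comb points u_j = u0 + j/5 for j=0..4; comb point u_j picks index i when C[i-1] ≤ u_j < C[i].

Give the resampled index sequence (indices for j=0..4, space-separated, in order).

C = [5/18, 5/18, 5/9, 5/9, 1]
j=0: u_0=13/150 ∈ [0, 5/18) → index 0
j=1: u_1=43/150 ∈ [5/18, 5/9) → index 2
j=2: u_2=73/150 ∈ [5/18, 5/9) → index 2
j=3: u_3=103/150 ∈ [5/9, 1) → index 4
j=4: u_4=133/150 ∈ [5/9, 1) → index 4

0 2 2 4 4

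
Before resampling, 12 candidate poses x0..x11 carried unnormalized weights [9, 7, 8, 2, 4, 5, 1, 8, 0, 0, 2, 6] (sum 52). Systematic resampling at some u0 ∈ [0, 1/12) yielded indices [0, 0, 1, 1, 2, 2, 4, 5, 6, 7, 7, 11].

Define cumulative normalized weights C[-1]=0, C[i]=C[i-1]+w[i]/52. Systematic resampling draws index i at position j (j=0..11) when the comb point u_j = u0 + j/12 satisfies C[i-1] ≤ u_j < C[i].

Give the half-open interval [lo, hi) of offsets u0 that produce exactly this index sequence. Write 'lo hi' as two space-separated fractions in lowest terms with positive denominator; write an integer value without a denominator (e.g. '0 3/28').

C = [9/52, 4/13, 6/13, 1/2, 15/26, 35/52, 9/13, 11/13, 11/13, 11/13, 23/26, 1]
j=0 picked index 0: u0 ∈ [0, 9/52)
j=1 picked index 0: u0 ∈ [-1/12, 7/78)
j=2 picked index 1: u0 ∈ [1/156, 11/78)
j=3 picked index 1: u0 ∈ [-1/13, 3/52)
j=4 picked index 2: u0 ∈ [-1/39, 5/39)
j=5 picked index 2: u0 ∈ [-17/156, 7/156)
j=6 picked index 4: u0 ∈ [0, 1/13)
j=7 picked index 5: u0 ∈ [-1/156, 7/78)
j=8 picked index 6: u0 ∈ [1/156, 1/39)
j=9 picked index 7: u0 ∈ [-3/52, 5/52)
j=10 picked index 7: u0 ∈ [-11/78, 1/78)
j=11 picked index 11: u0 ∈ [-5/156, 1/12)
intersection: [1/156, 1/78)

1/156 1/78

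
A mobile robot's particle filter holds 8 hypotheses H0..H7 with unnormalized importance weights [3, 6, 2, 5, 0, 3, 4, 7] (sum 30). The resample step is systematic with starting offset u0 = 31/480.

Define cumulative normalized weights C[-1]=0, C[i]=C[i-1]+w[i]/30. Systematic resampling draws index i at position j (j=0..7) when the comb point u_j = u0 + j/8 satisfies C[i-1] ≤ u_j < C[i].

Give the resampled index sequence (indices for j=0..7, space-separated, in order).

C = [1/10, 3/10, 11/30, 8/15, 8/15, 19/30, 23/30, 1]
j=0: u_0=31/480 ∈ [0, 1/10) → index 0
j=1: u_1=91/480 ∈ [1/10, 3/10) → index 1
j=2: u_2=151/480 ∈ [3/10, 11/30) → index 2
j=3: u_3=211/480 ∈ [11/30, 8/15) → index 3
j=4: u_4=271/480 ∈ [8/15, 19/30) → index 5
j=5: u_5=331/480 ∈ [19/30, 23/30) → index 6
j=6: u_6=391/480 ∈ [23/30, 1) → index 7
j=7: u_7=451/480 ∈ [23/30, 1) → index 7

0 1 2 3 5 6 7 7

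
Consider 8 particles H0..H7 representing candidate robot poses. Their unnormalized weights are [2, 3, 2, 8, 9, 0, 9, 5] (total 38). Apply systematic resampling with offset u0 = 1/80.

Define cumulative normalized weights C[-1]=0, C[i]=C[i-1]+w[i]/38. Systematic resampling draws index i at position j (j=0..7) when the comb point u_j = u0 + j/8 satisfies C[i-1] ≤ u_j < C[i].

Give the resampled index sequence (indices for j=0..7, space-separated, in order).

0 2 3 3 4 6 6 7

C = [1/19, 5/38, 7/38, 15/38, 12/19, 12/19, 33/38, 1]
j=0: u_0=1/80 ∈ [0, 1/19) → index 0
j=1: u_1=11/80 ∈ [5/38, 7/38) → index 2
j=2: u_2=21/80 ∈ [7/38, 15/38) → index 3
j=3: u_3=31/80 ∈ [7/38, 15/38) → index 3
j=4: u_4=41/80 ∈ [15/38, 12/19) → index 4
j=5: u_5=51/80 ∈ [12/19, 33/38) → index 6
j=6: u_6=61/80 ∈ [12/19, 33/38) → index 6
j=7: u_7=71/80 ∈ [33/38, 1) → index 7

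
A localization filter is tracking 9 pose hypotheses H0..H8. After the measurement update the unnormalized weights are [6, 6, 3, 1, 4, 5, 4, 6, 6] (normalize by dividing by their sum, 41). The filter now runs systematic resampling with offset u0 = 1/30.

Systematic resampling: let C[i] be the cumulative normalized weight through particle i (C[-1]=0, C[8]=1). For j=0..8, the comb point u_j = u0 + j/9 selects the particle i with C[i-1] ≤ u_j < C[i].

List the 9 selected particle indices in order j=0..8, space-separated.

0 0 1 3 4 5 6 7 8

C = [6/41, 12/41, 15/41, 16/41, 20/41, 25/41, 29/41, 35/41, 1]
j=0: u_0=1/30 ∈ [0, 6/41) → index 0
j=1: u_1=13/90 ∈ [0, 6/41) → index 0
j=2: u_2=23/90 ∈ [6/41, 12/41) → index 1
j=3: u_3=11/30 ∈ [15/41, 16/41) → index 3
j=4: u_4=43/90 ∈ [16/41, 20/41) → index 4
j=5: u_5=53/90 ∈ [20/41, 25/41) → index 5
j=6: u_6=7/10 ∈ [25/41, 29/41) → index 6
j=7: u_7=73/90 ∈ [29/41, 35/41) → index 7
j=8: u_8=83/90 ∈ [35/41, 1) → index 8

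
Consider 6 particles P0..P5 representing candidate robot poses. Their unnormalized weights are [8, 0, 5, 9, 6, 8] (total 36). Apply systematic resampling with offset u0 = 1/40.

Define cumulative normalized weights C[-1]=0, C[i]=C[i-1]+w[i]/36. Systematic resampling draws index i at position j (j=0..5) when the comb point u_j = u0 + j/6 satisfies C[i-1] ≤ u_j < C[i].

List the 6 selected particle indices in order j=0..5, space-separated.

C = [2/9, 2/9, 13/36, 11/18, 7/9, 1]
j=0: u_0=1/40 ∈ [0, 2/9) → index 0
j=1: u_1=23/120 ∈ [0, 2/9) → index 0
j=2: u_2=43/120 ∈ [2/9, 13/36) → index 2
j=3: u_3=21/40 ∈ [13/36, 11/18) → index 3
j=4: u_4=83/120 ∈ [11/18, 7/9) → index 4
j=5: u_5=103/120 ∈ [7/9, 1) → index 5

0 0 2 3 4 5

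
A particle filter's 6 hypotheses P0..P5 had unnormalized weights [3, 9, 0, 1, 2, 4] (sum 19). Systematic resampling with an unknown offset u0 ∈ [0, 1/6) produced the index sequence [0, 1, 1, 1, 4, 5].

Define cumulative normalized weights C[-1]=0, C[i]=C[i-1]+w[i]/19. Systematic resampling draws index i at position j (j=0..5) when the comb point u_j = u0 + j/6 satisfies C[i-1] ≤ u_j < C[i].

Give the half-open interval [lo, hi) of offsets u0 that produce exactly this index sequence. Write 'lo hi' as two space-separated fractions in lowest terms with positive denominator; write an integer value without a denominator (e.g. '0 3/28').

C = [3/19, 12/19, 12/19, 13/19, 15/19, 1]
j=0 picked index 0: u0 ∈ [0, 3/19)
j=1 picked index 1: u0 ∈ [-1/114, 53/114)
j=2 picked index 1: u0 ∈ [-10/57, 17/57)
j=3 picked index 1: u0 ∈ [-13/38, 5/38)
j=4 picked index 4: u0 ∈ [1/57, 7/57)
j=5 picked index 5: u0 ∈ [-5/114, 1/6)
intersection: [1/57, 7/57)

1/57 7/57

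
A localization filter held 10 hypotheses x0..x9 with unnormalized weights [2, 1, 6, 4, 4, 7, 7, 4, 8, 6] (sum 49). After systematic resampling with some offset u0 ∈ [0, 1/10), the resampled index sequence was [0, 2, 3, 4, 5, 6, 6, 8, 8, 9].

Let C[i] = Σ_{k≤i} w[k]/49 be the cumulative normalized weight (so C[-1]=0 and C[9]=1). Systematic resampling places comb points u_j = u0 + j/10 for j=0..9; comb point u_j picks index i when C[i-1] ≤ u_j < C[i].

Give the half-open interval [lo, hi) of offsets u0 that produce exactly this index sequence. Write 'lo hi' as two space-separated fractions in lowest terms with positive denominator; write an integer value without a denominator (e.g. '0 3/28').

C = [2/49, 3/49, 9/49, 13/49, 17/49, 24/49, 31/49, 5/7, 43/49, 1]
j=0 picked index 0: u0 ∈ [0, 2/49)
j=1 picked index 2: u0 ∈ [-19/490, 41/490)
j=2 picked index 3: u0 ∈ [-4/245, 16/245)
j=3 picked index 4: u0 ∈ [-17/490, 23/490)
j=4 picked index 5: u0 ∈ [-13/245, 22/245)
j=5 picked index 6: u0 ∈ [-1/98, 13/98)
j=6 picked index 6: u0 ∈ [-27/245, 8/245)
j=7 picked index 8: u0 ∈ [1/70, 87/490)
j=8 picked index 8: u0 ∈ [-3/35, 19/245)
j=9 picked index 9: u0 ∈ [-11/490, 1/10)
intersection: [1/70, 8/245)

1/70 8/245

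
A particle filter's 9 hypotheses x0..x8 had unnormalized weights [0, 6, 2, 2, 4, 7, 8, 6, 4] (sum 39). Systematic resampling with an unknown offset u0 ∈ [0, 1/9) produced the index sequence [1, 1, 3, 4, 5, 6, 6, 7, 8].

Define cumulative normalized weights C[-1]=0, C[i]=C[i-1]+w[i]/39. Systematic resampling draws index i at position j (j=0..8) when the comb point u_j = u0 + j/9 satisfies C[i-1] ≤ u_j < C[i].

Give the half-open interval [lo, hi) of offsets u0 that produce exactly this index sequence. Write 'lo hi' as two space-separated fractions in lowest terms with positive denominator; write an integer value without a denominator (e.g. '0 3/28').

C = [0, 2/13, 8/39, 10/39, 14/39, 7/13, 29/39, 35/39, 1]
j=0 picked index 1: u0 ∈ [0, 2/13)
j=1 picked index 1: u0 ∈ [-1/9, 5/117)
j=2 picked index 3: u0 ∈ [-2/117, 4/117)
j=3 picked index 4: u0 ∈ [-1/13, 1/39)
j=4 picked index 5: u0 ∈ [-10/117, 11/117)
j=5 picked index 6: u0 ∈ [-2/117, 22/117)
j=6 picked index 6: u0 ∈ [-5/39, 1/13)
j=7 picked index 7: u0 ∈ [-4/117, 14/117)
j=8 picked index 8: u0 ∈ [1/117, 1/9)
intersection: [1/117, 1/39)

1/117 1/39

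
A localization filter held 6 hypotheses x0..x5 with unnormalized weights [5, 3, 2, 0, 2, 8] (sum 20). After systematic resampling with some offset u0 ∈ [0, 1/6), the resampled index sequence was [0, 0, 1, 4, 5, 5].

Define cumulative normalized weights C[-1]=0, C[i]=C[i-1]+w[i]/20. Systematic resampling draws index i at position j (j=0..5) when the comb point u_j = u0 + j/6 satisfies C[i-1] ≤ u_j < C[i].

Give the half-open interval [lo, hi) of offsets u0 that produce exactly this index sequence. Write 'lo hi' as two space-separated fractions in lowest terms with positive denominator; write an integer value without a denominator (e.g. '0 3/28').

0 1/15

C = [1/4, 2/5, 1/2, 1/2, 3/5, 1]
j=0 picked index 0: u0 ∈ [0, 1/4)
j=1 picked index 0: u0 ∈ [-1/6, 1/12)
j=2 picked index 1: u0 ∈ [-1/12, 1/15)
j=3 picked index 4: u0 ∈ [0, 1/10)
j=4 picked index 5: u0 ∈ [-1/15, 1/3)
j=5 picked index 5: u0 ∈ [-7/30, 1/6)
intersection: [0, 1/15)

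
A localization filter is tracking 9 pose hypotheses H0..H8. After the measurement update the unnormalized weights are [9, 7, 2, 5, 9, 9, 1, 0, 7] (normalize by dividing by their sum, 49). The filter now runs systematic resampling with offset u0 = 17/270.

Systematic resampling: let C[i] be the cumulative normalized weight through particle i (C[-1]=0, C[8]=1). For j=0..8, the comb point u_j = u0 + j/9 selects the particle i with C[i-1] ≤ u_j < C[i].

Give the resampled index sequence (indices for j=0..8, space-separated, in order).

C = [9/49, 16/49, 18/49, 23/49, 32/49, 41/49, 6/7, 6/7, 1]
j=0: u_0=17/270 ∈ [0, 9/49) → index 0
j=1: u_1=47/270 ∈ [0, 9/49) → index 0
j=2: u_2=77/270 ∈ [9/49, 16/49) → index 1
j=3: u_3=107/270 ∈ [18/49, 23/49) → index 3
j=4: u_4=137/270 ∈ [23/49, 32/49) → index 4
j=5: u_5=167/270 ∈ [23/49, 32/49) → index 4
j=6: u_6=197/270 ∈ [32/49, 41/49) → index 5
j=7: u_7=227/270 ∈ [41/49, 6/7) → index 6
j=8: u_8=257/270 ∈ [6/7, 1) → index 8

0 0 1 3 4 4 5 6 8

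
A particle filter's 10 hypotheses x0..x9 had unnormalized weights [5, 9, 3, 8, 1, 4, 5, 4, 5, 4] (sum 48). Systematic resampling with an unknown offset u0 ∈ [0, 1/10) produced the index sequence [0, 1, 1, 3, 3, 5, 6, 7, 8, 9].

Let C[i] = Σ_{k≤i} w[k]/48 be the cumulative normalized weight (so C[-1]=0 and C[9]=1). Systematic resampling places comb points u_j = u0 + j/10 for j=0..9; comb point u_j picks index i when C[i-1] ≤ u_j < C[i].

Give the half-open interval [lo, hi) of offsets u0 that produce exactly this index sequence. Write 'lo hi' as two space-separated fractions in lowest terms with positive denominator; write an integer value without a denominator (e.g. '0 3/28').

13/240 11/120

C = [5/48, 7/24, 17/48, 25/48, 13/24, 5/8, 35/48, 13/16, 11/12, 1]
j=0 picked index 0: u0 ∈ [0, 5/48)
j=1 picked index 1: u0 ∈ [1/240, 23/120)
j=2 picked index 1: u0 ∈ [-23/240, 11/120)
j=3 picked index 3: u0 ∈ [13/240, 53/240)
j=4 picked index 3: u0 ∈ [-11/240, 29/240)
j=5 picked index 5: u0 ∈ [1/24, 1/8)
j=6 picked index 6: u0 ∈ [1/40, 31/240)
j=7 picked index 7: u0 ∈ [7/240, 9/80)
j=8 picked index 8: u0 ∈ [1/80, 7/60)
j=9 picked index 9: u0 ∈ [1/60, 1/10)
intersection: [13/240, 11/120)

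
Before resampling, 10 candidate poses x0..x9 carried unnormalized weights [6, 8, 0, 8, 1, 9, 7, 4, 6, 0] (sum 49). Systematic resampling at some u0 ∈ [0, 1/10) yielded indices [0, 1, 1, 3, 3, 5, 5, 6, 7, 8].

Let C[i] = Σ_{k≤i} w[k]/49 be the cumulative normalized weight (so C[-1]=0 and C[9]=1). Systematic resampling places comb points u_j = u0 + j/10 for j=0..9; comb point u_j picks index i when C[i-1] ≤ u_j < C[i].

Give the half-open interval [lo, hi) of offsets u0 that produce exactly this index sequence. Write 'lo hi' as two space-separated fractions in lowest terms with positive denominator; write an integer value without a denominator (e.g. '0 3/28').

C = [6/49, 2/7, 2/7, 22/49, 23/49, 32/49, 39/49, 43/49, 1, 1]
j=0 picked index 0: u0 ∈ [0, 6/49)
j=1 picked index 1: u0 ∈ [11/490, 13/70)
j=2 picked index 1: u0 ∈ [-19/245, 3/35)
j=3 picked index 3: u0 ∈ [-1/70, 73/490)
j=4 picked index 3: u0 ∈ [-4/35, 12/245)
j=5 picked index 5: u0 ∈ [-3/98, 15/98)
j=6 picked index 5: u0 ∈ [-32/245, 13/245)
j=7 picked index 6: u0 ∈ [-23/490, 47/490)
j=8 picked index 7: u0 ∈ [-1/245, 19/245)
j=9 picked index 8: u0 ∈ [-11/490, 1/10)
intersection: [11/490, 12/245)

11/490 12/245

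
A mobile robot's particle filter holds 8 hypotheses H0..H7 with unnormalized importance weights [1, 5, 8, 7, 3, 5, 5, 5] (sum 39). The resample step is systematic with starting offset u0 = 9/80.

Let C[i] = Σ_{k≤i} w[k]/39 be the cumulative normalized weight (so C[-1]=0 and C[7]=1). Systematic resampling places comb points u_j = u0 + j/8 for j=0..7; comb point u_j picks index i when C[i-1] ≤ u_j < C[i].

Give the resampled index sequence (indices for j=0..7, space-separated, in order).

1 2 3 3 4 5 6 7

C = [1/39, 2/13, 14/39, 7/13, 8/13, 29/39, 34/39, 1]
j=0: u_0=9/80 ∈ [1/39, 2/13) → index 1
j=1: u_1=19/80 ∈ [2/13, 14/39) → index 2
j=2: u_2=29/80 ∈ [14/39, 7/13) → index 3
j=3: u_3=39/80 ∈ [14/39, 7/13) → index 3
j=4: u_4=49/80 ∈ [7/13, 8/13) → index 4
j=5: u_5=59/80 ∈ [8/13, 29/39) → index 5
j=6: u_6=69/80 ∈ [29/39, 34/39) → index 6
j=7: u_7=79/80 ∈ [34/39, 1) → index 7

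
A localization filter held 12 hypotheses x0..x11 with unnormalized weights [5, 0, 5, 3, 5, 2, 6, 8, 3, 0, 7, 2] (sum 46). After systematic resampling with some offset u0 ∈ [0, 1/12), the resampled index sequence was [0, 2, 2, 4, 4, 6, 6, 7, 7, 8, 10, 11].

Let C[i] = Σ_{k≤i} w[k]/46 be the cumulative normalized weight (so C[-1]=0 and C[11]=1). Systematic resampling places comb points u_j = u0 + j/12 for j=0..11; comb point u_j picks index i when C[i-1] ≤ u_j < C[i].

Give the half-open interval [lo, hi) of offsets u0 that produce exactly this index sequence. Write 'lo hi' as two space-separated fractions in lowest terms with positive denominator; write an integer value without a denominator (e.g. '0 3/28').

C = [5/46, 5/46, 5/23, 13/46, 9/23, 10/23, 13/23, 17/23, 37/46, 37/46, 22/23, 1]
j=0 picked index 0: u0 ∈ [0, 5/46)
j=1 picked index 2: u0 ∈ [7/276, 37/276)
j=2 picked index 2: u0 ∈ [-4/69, 7/138)
j=3 picked index 4: u0 ∈ [3/92, 13/92)
j=4 picked index 4: u0 ∈ [-7/138, 4/69)
j=5 picked index 6: u0 ∈ [5/276, 41/276)
j=6 picked index 6: u0 ∈ [-3/46, 3/46)
j=7 picked index 7: u0 ∈ [-5/276, 43/276)
j=8 picked index 7: u0 ∈ [-7/69, 5/69)
j=9 picked index 8: u0 ∈ [-1/92, 5/92)
j=10 picked index 10: u0 ∈ [-2/69, 17/138)
j=11 picked index 11: u0 ∈ [11/276, 1/12)
intersection: [11/276, 7/138)

11/276 7/138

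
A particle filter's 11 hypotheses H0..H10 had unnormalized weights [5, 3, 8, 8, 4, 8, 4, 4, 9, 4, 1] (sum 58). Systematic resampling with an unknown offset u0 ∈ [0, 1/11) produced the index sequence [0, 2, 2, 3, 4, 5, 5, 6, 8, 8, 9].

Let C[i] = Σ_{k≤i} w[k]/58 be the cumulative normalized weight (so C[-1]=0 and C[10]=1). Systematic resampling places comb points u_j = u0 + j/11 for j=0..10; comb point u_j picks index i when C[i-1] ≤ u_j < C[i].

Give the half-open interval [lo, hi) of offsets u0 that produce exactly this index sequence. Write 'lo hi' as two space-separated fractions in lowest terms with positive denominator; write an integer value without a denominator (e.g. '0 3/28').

C = [5/58, 4/29, 8/29, 12/29, 14/29, 18/29, 20/29, 22/29, 53/58, 57/58, 1]
j=0 picked index 0: u0 ∈ [0, 5/58)
j=1 picked index 2: u0 ∈ [15/319, 59/319)
j=2 picked index 2: u0 ∈ [-14/319, 30/319)
j=3 picked index 3: u0 ∈ [1/319, 45/319)
j=4 picked index 4: u0 ∈ [16/319, 38/319)
j=5 picked index 5: u0 ∈ [9/319, 53/319)
j=6 picked index 5: u0 ∈ [-20/319, 24/319)
j=7 picked index 6: u0 ∈ [-5/319, 17/319)
j=8 picked index 8: u0 ∈ [10/319, 119/638)
j=9 picked index 8: u0 ∈ [-19/319, 61/638)
j=10 picked index 9: u0 ∈ [3/638, 47/638)
intersection: [16/319, 17/319)

16/319 17/319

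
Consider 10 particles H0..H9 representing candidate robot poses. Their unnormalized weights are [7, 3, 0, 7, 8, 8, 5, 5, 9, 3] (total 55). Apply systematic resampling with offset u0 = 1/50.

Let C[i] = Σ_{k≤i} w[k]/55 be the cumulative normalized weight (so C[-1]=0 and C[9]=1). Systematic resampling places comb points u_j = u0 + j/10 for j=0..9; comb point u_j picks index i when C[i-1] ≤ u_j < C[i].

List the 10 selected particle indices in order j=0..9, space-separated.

0 0 3 4 4 5 6 7 8 8

C = [7/55, 2/11, 2/11, 17/55, 5/11, 3/5, 38/55, 43/55, 52/55, 1]
j=0: u_0=1/50 ∈ [0, 7/55) → index 0
j=1: u_1=3/25 ∈ [0, 7/55) → index 0
j=2: u_2=11/50 ∈ [2/11, 17/55) → index 3
j=3: u_3=8/25 ∈ [17/55, 5/11) → index 4
j=4: u_4=21/50 ∈ [17/55, 5/11) → index 4
j=5: u_5=13/25 ∈ [5/11, 3/5) → index 5
j=6: u_6=31/50 ∈ [3/5, 38/55) → index 6
j=7: u_7=18/25 ∈ [38/55, 43/55) → index 7
j=8: u_8=41/50 ∈ [43/55, 52/55) → index 8
j=9: u_9=23/25 ∈ [43/55, 52/55) → index 8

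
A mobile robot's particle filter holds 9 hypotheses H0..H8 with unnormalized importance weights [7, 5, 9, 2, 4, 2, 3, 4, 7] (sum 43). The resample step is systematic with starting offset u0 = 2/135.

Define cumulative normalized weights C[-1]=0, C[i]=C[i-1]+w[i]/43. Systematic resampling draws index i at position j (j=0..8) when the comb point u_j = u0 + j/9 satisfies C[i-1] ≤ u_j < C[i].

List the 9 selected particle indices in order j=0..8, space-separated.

0 0 1 2 2 4 6 7 8

C = [7/43, 12/43, 21/43, 23/43, 27/43, 29/43, 32/43, 36/43, 1]
j=0: u_0=2/135 ∈ [0, 7/43) → index 0
j=1: u_1=17/135 ∈ [0, 7/43) → index 0
j=2: u_2=32/135 ∈ [7/43, 12/43) → index 1
j=3: u_3=47/135 ∈ [12/43, 21/43) → index 2
j=4: u_4=62/135 ∈ [12/43, 21/43) → index 2
j=5: u_5=77/135 ∈ [23/43, 27/43) → index 4
j=6: u_6=92/135 ∈ [29/43, 32/43) → index 6
j=7: u_7=107/135 ∈ [32/43, 36/43) → index 7
j=8: u_8=122/135 ∈ [36/43, 1) → index 8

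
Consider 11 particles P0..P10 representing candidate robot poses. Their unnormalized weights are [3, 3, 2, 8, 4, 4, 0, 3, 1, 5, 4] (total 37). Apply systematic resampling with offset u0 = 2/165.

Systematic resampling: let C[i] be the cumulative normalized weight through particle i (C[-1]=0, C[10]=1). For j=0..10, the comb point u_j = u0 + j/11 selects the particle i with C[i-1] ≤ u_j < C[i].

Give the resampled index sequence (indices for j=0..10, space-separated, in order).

0 1 2 3 3 4 5 5 8 9 10

C = [3/37, 6/37, 8/37, 16/37, 20/37, 24/37, 24/37, 27/37, 28/37, 33/37, 1]
j=0: u_0=2/165 ∈ [0, 3/37) → index 0
j=1: u_1=17/165 ∈ [3/37, 6/37) → index 1
j=2: u_2=32/165 ∈ [6/37, 8/37) → index 2
j=3: u_3=47/165 ∈ [8/37, 16/37) → index 3
j=4: u_4=62/165 ∈ [8/37, 16/37) → index 3
j=5: u_5=7/15 ∈ [16/37, 20/37) → index 4
j=6: u_6=92/165 ∈ [20/37, 24/37) → index 5
j=7: u_7=107/165 ∈ [20/37, 24/37) → index 5
j=8: u_8=122/165 ∈ [27/37, 28/37) → index 8
j=9: u_9=137/165 ∈ [28/37, 33/37) → index 9
j=10: u_10=152/165 ∈ [33/37, 1) → index 10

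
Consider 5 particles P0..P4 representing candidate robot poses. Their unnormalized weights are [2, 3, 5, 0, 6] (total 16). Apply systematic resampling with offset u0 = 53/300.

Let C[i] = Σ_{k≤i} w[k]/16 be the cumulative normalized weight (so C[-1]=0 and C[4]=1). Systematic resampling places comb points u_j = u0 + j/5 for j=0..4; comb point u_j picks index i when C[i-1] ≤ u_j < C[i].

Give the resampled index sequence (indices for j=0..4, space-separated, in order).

C = [1/8, 5/16, 5/8, 5/8, 1]
j=0: u_0=53/300 ∈ [1/8, 5/16) → index 1
j=1: u_1=113/300 ∈ [5/16, 5/8) → index 2
j=2: u_2=173/300 ∈ [5/16, 5/8) → index 2
j=3: u_3=233/300 ∈ [5/8, 1) → index 4
j=4: u_4=293/300 ∈ [5/8, 1) → index 4

1 2 2 4 4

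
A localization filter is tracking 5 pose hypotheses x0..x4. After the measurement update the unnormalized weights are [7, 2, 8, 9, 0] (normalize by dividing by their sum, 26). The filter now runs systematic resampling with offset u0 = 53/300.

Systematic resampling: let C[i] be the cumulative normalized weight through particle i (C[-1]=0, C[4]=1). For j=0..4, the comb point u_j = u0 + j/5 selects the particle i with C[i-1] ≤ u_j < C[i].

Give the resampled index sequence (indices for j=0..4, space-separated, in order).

0 2 2 3 3

C = [7/26, 9/26, 17/26, 1, 1]
j=0: u_0=53/300 ∈ [0, 7/26) → index 0
j=1: u_1=113/300 ∈ [9/26, 17/26) → index 2
j=2: u_2=173/300 ∈ [9/26, 17/26) → index 2
j=3: u_3=233/300 ∈ [17/26, 1) → index 3
j=4: u_4=293/300 ∈ [17/26, 1) → index 3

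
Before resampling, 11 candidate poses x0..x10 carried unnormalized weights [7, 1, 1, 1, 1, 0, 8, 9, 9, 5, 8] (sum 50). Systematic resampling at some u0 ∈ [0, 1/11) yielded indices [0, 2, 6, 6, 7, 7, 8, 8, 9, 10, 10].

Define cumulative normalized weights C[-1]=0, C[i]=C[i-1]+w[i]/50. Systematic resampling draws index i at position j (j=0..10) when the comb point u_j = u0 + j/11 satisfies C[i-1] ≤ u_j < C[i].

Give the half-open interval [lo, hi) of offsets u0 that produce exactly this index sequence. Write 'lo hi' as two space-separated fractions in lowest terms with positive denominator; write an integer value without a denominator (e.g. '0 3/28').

19/275 49/550

C = [7/50, 4/25, 9/50, 1/5, 11/50, 11/50, 19/50, 14/25, 37/50, 21/25, 1]
j=0 picked index 0: u0 ∈ [0, 7/50)
j=1 picked index 2: u0 ∈ [19/275, 49/550)
j=2 picked index 6: u0 ∈ [21/550, 109/550)
j=3 picked index 6: u0 ∈ [-29/550, 59/550)
j=4 picked index 7: u0 ∈ [9/550, 54/275)
j=5 picked index 7: u0 ∈ [-41/550, 29/275)
j=6 picked index 8: u0 ∈ [4/275, 107/550)
j=7 picked index 8: u0 ∈ [-21/275, 57/550)
j=8 picked index 9: u0 ∈ [7/550, 31/275)
j=9 picked index 10: u0 ∈ [6/275, 2/11)
j=10 picked index 10: u0 ∈ [-19/275, 1/11)
intersection: [19/275, 49/550)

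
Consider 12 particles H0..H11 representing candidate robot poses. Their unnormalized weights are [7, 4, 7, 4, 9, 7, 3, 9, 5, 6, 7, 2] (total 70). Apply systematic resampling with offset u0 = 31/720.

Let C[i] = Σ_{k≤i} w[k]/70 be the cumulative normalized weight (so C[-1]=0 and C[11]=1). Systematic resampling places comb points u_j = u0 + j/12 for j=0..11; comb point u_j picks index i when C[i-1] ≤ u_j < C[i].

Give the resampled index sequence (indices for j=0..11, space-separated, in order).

0 1 2 3 4 5 6 7 7 9 10 10

C = [1/10, 11/70, 9/35, 11/35, 31/70, 19/35, 41/70, 5/7, 11/14, 61/70, 34/35, 1]
j=0: u_0=31/720 ∈ [0, 1/10) → index 0
j=1: u_1=91/720 ∈ [1/10, 11/70) → index 1
j=2: u_2=151/720 ∈ [11/70, 9/35) → index 2
j=3: u_3=211/720 ∈ [9/35, 11/35) → index 3
j=4: u_4=271/720 ∈ [11/35, 31/70) → index 4
j=5: u_5=331/720 ∈ [31/70, 19/35) → index 5
j=6: u_6=391/720 ∈ [19/35, 41/70) → index 6
j=7: u_7=451/720 ∈ [41/70, 5/7) → index 7
j=8: u_8=511/720 ∈ [41/70, 5/7) → index 7
j=9: u_9=571/720 ∈ [11/14, 61/70) → index 9
j=10: u_10=631/720 ∈ [61/70, 34/35) → index 10
j=11: u_11=691/720 ∈ [61/70, 34/35) → index 10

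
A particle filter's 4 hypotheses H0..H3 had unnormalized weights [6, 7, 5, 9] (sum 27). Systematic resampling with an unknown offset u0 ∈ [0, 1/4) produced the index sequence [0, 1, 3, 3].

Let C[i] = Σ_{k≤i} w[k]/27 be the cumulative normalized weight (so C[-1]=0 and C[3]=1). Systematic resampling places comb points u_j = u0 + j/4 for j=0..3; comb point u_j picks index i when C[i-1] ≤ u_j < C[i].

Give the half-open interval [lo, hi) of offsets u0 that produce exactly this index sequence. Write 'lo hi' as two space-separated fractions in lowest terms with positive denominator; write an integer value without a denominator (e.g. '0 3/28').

1/6 2/9

C = [2/9, 13/27, 2/3, 1]
j=0 picked index 0: u0 ∈ [0, 2/9)
j=1 picked index 1: u0 ∈ [-1/36, 25/108)
j=2 picked index 3: u0 ∈ [1/6, 1/2)
j=3 picked index 3: u0 ∈ [-1/12, 1/4)
intersection: [1/6, 2/9)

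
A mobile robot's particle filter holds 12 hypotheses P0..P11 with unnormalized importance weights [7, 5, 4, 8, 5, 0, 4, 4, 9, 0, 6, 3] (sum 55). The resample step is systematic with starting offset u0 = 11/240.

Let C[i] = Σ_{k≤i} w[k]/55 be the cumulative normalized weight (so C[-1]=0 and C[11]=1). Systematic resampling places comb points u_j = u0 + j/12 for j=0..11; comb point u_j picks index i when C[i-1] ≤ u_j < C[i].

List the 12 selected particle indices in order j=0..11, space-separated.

0 1 1 3 3 4 6 7 8 8 10 11

C = [7/55, 12/55, 16/55, 24/55, 29/55, 29/55, 3/5, 37/55, 46/55, 46/55, 52/55, 1]
j=0: u_0=11/240 ∈ [0, 7/55) → index 0
j=1: u_1=31/240 ∈ [7/55, 12/55) → index 1
j=2: u_2=17/80 ∈ [7/55, 12/55) → index 1
j=3: u_3=71/240 ∈ [16/55, 24/55) → index 3
j=4: u_4=91/240 ∈ [16/55, 24/55) → index 3
j=5: u_5=37/80 ∈ [24/55, 29/55) → index 4
j=6: u_6=131/240 ∈ [29/55, 3/5) → index 6
j=7: u_7=151/240 ∈ [3/5, 37/55) → index 7
j=8: u_8=57/80 ∈ [37/55, 46/55) → index 8
j=9: u_9=191/240 ∈ [37/55, 46/55) → index 8
j=10: u_10=211/240 ∈ [46/55, 52/55) → index 10
j=11: u_11=77/80 ∈ [52/55, 1) → index 11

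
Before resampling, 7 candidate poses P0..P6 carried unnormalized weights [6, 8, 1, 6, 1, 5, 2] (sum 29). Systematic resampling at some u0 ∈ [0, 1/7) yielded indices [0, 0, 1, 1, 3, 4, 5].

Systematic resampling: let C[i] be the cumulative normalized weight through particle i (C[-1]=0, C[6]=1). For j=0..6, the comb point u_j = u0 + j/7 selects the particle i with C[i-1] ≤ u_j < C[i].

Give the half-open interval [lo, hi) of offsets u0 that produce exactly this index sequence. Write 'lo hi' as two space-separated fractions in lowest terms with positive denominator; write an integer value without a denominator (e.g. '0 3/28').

C = [6/29, 14/29, 15/29, 21/29, 22/29, 27/29, 1]
j=0 picked index 0: u0 ∈ [0, 6/29)
j=1 picked index 0: u0 ∈ [-1/7, 13/203)
j=2 picked index 1: u0 ∈ [-16/203, 40/203)
j=3 picked index 1: u0 ∈ [-45/203, 11/203)
j=4 picked index 3: u0 ∈ [-11/203, 31/203)
j=5 picked index 4: u0 ∈ [2/203, 9/203)
j=6 picked index 5: u0 ∈ [-20/203, 15/203)
intersection: [2/203, 9/203)

2/203 9/203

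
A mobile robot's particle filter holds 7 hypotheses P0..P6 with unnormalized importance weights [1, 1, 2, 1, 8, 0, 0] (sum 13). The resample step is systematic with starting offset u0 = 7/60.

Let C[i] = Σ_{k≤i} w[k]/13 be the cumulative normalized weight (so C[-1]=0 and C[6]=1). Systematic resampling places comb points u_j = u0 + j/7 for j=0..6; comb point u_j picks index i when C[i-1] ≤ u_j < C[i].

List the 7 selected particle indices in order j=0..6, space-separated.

C = [1/13, 2/13, 4/13, 5/13, 1, 1, 1]
j=0: u_0=7/60 ∈ [1/13, 2/13) → index 1
j=1: u_1=109/420 ∈ [2/13, 4/13) → index 2
j=2: u_2=169/420 ∈ [5/13, 1) → index 4
j=3: u_3=229/420 ∈ [5/13, 1) → index 4
j=4: u_4=289/420 ∈ [5/13, 1) → index 4
j=5: u_5=349/420 ∈ [5/13, 1) → index 4
j=6: u_6=409/420 ∈ [5/13, 1) → index 4

1 2 4 4 4 4 4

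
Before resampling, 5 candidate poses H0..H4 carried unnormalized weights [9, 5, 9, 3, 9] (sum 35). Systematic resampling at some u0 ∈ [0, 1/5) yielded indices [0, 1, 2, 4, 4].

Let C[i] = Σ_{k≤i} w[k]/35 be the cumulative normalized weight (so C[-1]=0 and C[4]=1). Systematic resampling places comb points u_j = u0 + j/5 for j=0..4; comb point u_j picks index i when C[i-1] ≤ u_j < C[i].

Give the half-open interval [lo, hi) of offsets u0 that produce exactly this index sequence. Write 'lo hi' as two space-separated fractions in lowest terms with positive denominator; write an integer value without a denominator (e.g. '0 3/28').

1/7 1/5

C = [9/35, 2/5, 23/35, 26/35, 1]
j=0 picked index 0: u0 ∈ [0, 9/35)
j=1 picked index 1: u0 ∈ [2/35, 1/5)
j=2 picked index 2: u0 ∈ [0, 9/35)
j=3 picked index 4: u0 ∈ [1/7, 2/5)
j=4 picked index 4: u0 ∈ [-2/35, 1/5)
intersection: [1/7, 1/5)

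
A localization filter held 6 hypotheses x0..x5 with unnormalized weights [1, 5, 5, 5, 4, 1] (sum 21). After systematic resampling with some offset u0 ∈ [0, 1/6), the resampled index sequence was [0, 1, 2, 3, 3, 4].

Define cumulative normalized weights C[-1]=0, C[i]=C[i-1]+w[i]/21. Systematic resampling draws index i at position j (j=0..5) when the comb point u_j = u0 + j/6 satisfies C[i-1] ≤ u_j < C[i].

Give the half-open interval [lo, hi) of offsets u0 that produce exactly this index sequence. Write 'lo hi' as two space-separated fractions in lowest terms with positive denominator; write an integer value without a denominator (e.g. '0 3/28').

C = [1/21, 2/7, 11/21, 16/21, 20/21, 1]
j=0 picked index 0: u0 ∈ [0, 1/21)
j=1 picked index 1: u0 ∈ [-5/42, 5/42)
j=2 picked index 2: u0 ∈ [-1/21, 4/21)
j=3 picked index 3: u0 ∈ [1/42, 11/42)
j=4 picked index 3: u0 ∈ [-1/7, 2/21)
j=5 picked index 4: u0 ∈ [-1/14, 5/42)
intersection: [1/42, 1/21)

1/42 1/21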